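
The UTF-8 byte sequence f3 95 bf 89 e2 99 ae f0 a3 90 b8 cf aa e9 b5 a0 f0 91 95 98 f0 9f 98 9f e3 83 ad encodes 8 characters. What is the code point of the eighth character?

U+30ED

Offset 0: leading byte 0xF3 = 11110011 → 4-byte char #1 = F3 95 BF 89.
Offset 4: leading byte 0xE2 = 11100010 → 3-byte char #2 = E2 99 AE.
Offset 7: leading byte 0xF0 = 11110000 → 4-byte char #3 = F0 A3 90 B8.
Offset 11: leading byte 0xCF = 11001111 → 2-byte char #4 = CF AA.
Offset 13: leading byte 0xE9 = 11101001 → 3-byte char #5 = E9 B5 A0.
Offset 16: leading byte 0xF0 = 11110000 → 4-byte char #6 = F0 91 95 98.
Offset 20: leading byte 0xF0 = 11110000 → 4-byte char #7 = F0 9F 98 9F.
Offset 24: leading byte 0xE3 = 11100011 → 3-byte char #8 = E3 83 AD.
Leading byte 0xE3 = 11100011 matches 1110xxxx → 3-byte sequence.
Byte 1: 0xE3 = 11100011, payload 0011 (4 bits).
Byte 2: 0x83 = 10000011 (10xxxxxx ✓), payload 000011.
Byte 3: 0xAD = 10101101 (10xxxxxx ✓), payload 101101.
Concatenate: 0011000011101101 = 0x30ED (16 bits → U+30ED).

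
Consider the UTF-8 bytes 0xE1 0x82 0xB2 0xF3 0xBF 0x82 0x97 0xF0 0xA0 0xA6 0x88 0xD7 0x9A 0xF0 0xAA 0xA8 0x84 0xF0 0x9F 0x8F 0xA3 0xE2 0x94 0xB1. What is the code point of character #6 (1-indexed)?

Offset 0: leading byte 0xE1 = 11100001 → 3-byte char #1 = E1 82 B2.
Offset 3: leading byte 0xF3 = 11110011 → 4-byte char #2 = F3 BF 82 97.
Offset 7: leading byte 0xF0 = 11110000 → 4-byte char #3 = F0 A0 A6 88.
Offset 11: leading byte 0xD7 = 11010111 → 2-byte char #4 = D7 9A.
Offset 13: leading byte 0xF0 = 11110000 → 4-byte char #5 = F0 AA A8 84.
Offset 17: leading byte 0xF0 = 11110000 → 4-byte char #6 = F0 9F 8F A3.
Leading byte 0xF0 = 11110000 matches 11110xxx → 4-byte sequence.
Byte 1: 0xF0 = 11110000, payload 000 (3 bits).
Byte 2: 0x9F = 10011111 (10xxxxxx ✓), payload 011111.
Byte 3: 0x8F = 10001111 (10xxxxxx ✓), payload 001111.
Byte 4: 0xA3 = 10100011 (10xxxxxx ✓), payload 100011.
Concatenate: 000011111001111100011 = 0x1F3E3 (21 bits → U+1F3E3).

U+1F3E3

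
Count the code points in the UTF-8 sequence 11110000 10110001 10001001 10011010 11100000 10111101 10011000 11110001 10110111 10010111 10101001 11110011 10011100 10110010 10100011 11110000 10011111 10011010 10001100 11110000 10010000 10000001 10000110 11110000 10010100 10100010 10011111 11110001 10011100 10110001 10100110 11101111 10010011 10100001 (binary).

Byte at offset 0: 0xF0 = 11110000 → 4-byte char (#1). Advance 4.
Byte at offset 4: 0xE0 = 11100000 → 3-byte char (#2). Advance 3.
Byte at offset 7: 0xF1 = 11110001 → 4-byte char (#3). Advance 4.
Byte at offset 11: 0xF3 = 11110011 → 4-byte char (#4). Advance 4.
Byte at offset 15: 0xF0 = 11110000 → 4-byte char (#5). Advance 4.
Byte at offset 19: 0xF0 = 11110000 → 4-byte char (#6). Advance 4.
Byte at offset 23: 0xF0 = 11110000 → 4-byte char (#7). Advance 4.
Byte at offset 27: 0xF1 = 11110001 → 4-byte char (#8). Advance 4.
Byte at offset 31: 0xEF = 11101111 → 3-byte char (#9). Advance 3.
Reached end at offset 34 after 9 code points.

9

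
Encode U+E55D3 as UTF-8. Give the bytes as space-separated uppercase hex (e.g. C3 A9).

F3 A5 97 93

U+E55D3 = 0xE55D3 = 939475 decimal. In range U+10000–U+10FFFF → 4-byte form: 11110xxx 10xxxxxx 10xxxxxx 10xxxxxx.
Binary (21 bits): 011100101010111010011.
Split 3+6+6+6: 011 | 100101 | 010111 | 010011.
Byte 1: 11110011 = 0xF3.
Byte 2: 10100101 = 0xA5.
Byte 3: 10010111 = 0x97.
Byte 4: 10010011 = 0x93.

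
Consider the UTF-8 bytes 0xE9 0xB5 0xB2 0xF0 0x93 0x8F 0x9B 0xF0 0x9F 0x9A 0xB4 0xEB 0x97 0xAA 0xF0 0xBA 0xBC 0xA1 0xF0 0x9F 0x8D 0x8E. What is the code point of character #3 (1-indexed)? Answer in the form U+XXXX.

Offset 0: leading byte 0xE9 = 11101001 → 3-byte char #1 = E9 B5 B2.
Offset 3: leading byte 0xF0 = 11110000 → 4-byte char #2 = F0 93 8F 9B.
Offset 7: leading byte 0xF0 = 11110000 → 4-byte char #3 = F0 9F 9A B4.
Leading byte 0xF0 = 11110000 matches 11110xxx → 4-byte sequence.
Byte 1: 0xF0 = 11110000, payload 000 (3 bits).
Byte 2: 0x9F = 10011111 (10xxxxxx ✓), payload 011111.
Byte 3: 0x9A = 10011010 (10xxxxxx ✓), payload 011010.
Byte 4: 0xB4 = 10110100 (10xxxxxx ✓), payload 110100.
Concatenate: 000011111011010110100 = 0x1F6B4 (21 bits → U+1F6B4).

U+1F6B4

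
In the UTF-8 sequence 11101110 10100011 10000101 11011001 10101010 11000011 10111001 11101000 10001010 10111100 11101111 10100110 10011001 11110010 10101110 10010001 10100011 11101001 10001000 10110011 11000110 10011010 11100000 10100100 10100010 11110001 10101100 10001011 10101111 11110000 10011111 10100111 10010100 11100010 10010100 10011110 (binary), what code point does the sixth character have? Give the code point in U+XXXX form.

Offset 0: leading byte 0xEE = 11101110 → 3-byte char #1 = EE A3 85.
Offset 3: leading byte 0xD9 = 11011001 → 2-byte char #2 = D9 AA.
Offset 5: leading byte 0xC3 = 11000011 → 2-byte char #3 = C3 B9.
Offset 7: leading byte 0xE8 = 11101000 → 3-byte char #4 = E8 8A BC.
Offset 10: leading byte 0xEF = 11101111 → 3-byte char #5 = EF A6 99.
Offset 13: leading byte 0xF2 = 11110010 → 4-byte char #6 = F2 AE 91 A3.
Leading byte 0xF2 = 11110010 matches 11110xxx → 4-byte sequence.
Byte 1: 0xF2 = 11110010, payload 010 (3 bits).
Byte 2: 0xAE = 10101110 (10xxxxxx ✓), payload 101110.
Byte 3: 0x91 = 10010001 (10xxxxxx ✓), payload 010001.
Byte 4: 0xA3 = 10100011 (10xxxxxx ✓), payload 100011.
Concatenate: 010101110010001100011 = 0xAE463 (21 bits → U+AE463).

U+AE463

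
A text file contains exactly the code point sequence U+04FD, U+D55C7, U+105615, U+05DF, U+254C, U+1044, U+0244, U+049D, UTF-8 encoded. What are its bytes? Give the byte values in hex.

U+04FD: 2-byte form → D3 BD.
U+D55C7: 4-byte form → F3 95 97 87.
U+105615: 4-byte form → F4 85 98 95.
U+05DF: 2-byte form → D7 9F.
U+254C: 3-byte form → E2 95 8C.
U+1044: 3-byte form → E1 81 84.
U+0244: 2-byte form → C9 84.
U+049D: 2-byte form → D2 9D.
Concatenated (22 bytes): D3 BD F3 95 97 87 F4 85 98 95 D7 9F E2 95 8C E1 81 84 C9 84 D2 9D.

D3 BD F3 95 97 87 F4 85 98 95 D7 9F E2 95 8C E1 81 84 C9 84 D2 9D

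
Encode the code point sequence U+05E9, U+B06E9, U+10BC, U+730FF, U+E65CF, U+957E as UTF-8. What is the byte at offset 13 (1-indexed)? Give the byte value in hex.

1-indexed offset 13 is 0-indexed offset 12.
U+05E9 → 2-byte form D7 A9 at offsets 0–1.
U+B06E9 → 4-byte form F2 B0 9B A9 at offsets 2–5.
U+10BC → 3-byte form E1 82 BC at offsets 6–8.
U+730FF → 4-byte form F1 B3 83 BF at offsets 9–12.
Offset 12 falls in char 4's range; it's byte 4 of F1 B3 83 BF = 0xBF.

0xBF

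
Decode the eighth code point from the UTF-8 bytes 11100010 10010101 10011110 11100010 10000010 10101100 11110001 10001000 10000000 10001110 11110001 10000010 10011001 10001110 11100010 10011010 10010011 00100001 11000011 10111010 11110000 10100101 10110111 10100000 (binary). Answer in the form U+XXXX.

Offset 0: leading byte 0xE2 = 11100010 → 3-byte char #1 = E2 95 9E.
Offset 3: leading byte 0xE2 = 11100010 → 3-byte char #2 = E2 82 AC.
Offset 6: leading byte 0xF1 = 11110001 → 4-byte char #3 = F1 88 80 8E.
Offset 10: leading byte 0xF1 = 11110001 → 4-byte char #4 = F1 82 99 8E.
Offset 14: leading byte 0xE2 = 11100010 → 3-byte char #5 = E2 9A 93.
Offset 17: leading byte 0x21 = 00100001 → 1-byte char #6 = 21.
Offset 18: leading byte 0xC3 = 11000011 → 2-byte char #7 = C3 BA.
Offset 20: leading byte 0xF0 = 11110000 → 4-byte char #8 = F0 A5 B7 A0.
Leading byte 0xF0 = 11110000 matches 11110xxx → 4-byte sequence.
Byte 1: 0xF0 = 11110000, payload 000 (3 bits).
Byte 2: 0xA5 = 10100101 (10xxxxxx ✓), payload 100101.
Byte 3: 0xB7 = 10110111 (10xxxxxx ✓), payload 110111.
Byte 4: 0xA0 = 10100000 (10xxxxxx ✓), payload 100000.
Concatenate: 000100101110111100000 = 0x25DE0 (21 bits → U+25DE0).

U+25DE0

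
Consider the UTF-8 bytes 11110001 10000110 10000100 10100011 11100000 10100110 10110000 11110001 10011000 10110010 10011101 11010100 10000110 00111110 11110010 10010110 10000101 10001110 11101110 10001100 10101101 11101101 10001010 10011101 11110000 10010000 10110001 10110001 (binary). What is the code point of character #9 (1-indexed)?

U+10C71

Offset 0: leading byte 0xF1 = 11110001 → 4-byte char #1 = F1 86 84 A3.
Offset 4: leading byte 0xE0 = 11100000 → 3-byte char #2 = E0 A6 B0.
Offset 7: leading byte 0xF1 = 11110001 → 4-byte char #3 = F1 98 B2 9D.
Offset 11: leading byte 0xD4 = 11010100 → 2-byte char #4 = D4 86.
Offset 13: leading byte 0x3E = 00111110 → 1-byte char #5 = 3E.
Offset 14: leading byte 0xF2 = 11110010 → 4-byte char #6 = F2 96 85 8E.
Offset 18: leading byte 0xEE = 11101110 → 3-byte char #7 = EE 8C AD.
Offset 21: leading byte 0xED = 11101101 → 3-byte char #8 = ED 8A 9D.
Offset 24: leading byte 0xF0 = 11110000 → 4-byte char #9 = F0 90 B1 B1.
Leading byte 0xF0 = 11110000 matches 11110xxx → 4-byte sequence.
Byte 1: 0xF0 = 11110000, payload 000 (3 bits).
Byte 2: 0x90 = 10010000 (10xxxxxx ✓), payload 010000.
Byte 3: 0xB1 = 10110001 (10xxxxxx ✓), payload 110001.
Byte 4: 0xB1 = 10110001 (10xxxxxx ✓), payload 110001.
Concatenate: 000010000110001110001 = 0x10C71 (21 bits → U+10C71).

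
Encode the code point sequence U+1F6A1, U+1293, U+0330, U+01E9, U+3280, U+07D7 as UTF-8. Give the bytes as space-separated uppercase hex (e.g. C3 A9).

F0 9F 9A A1 E1 8A 93 CC B0 C7 A9 E3 8A 80 DF 97

U+1F6A1: 4-byte form → F0 9F 9A A1.
U+1293: 3-byte form → E1 8A 93.
U+0330: 2-byte form → CC B0.
U+01E9: 2-byte form → C7 A9.
U+3280: 3-byte form → E3 8A 80.
U+07D7: 2-byte form → DF 97.
Concatenated (16 bytes): F0 9F 9A A1 E1 8A 93 CC B0 C7 A9 E3 8A 80 DF 97.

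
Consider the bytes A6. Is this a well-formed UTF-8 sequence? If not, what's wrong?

invalid (continuation byte with no leading byte)

Byte 0xA6 = 10100110 has the form 10xxxxxx — a continuation byte — but there is no preceding leading byte.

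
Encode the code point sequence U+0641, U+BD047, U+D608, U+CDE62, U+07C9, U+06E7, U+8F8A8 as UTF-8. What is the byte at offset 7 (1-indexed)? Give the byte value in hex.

1-indexed offset 7 is 0-indexed offset 6.
U+0641 → 2-byte form D9 81 at offsets 0–1.
U+BD047 → 4-byte form F2 BD 81 87 at offsets 2–5.
U+D608 → 3-byte form ED 98 88 at offsets 6–8.
Offset 6 falls in char 3's range; it's byte 1 of ED 98 88 = 0xED.

0xED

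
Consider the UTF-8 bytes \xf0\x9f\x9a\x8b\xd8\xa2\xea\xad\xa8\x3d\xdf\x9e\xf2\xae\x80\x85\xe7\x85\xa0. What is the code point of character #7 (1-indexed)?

U+7160

Offset 0: leading byte 0xF0 = 11110000 → 4-byte char #1 = F0 9F 9A 8B.
Offset 4: leading byte 0xD8 = 11011000 → 2-byte char #2 = D8 A2.
Offset 6: leading byte 0xEA = 11101010 → 3-byte char #3 = EA AD A8.
Offset 9: leading byte 0x3D = 00111101 → 1-byte char #4 = 3D.
Offset 10: leading byte 0xDF = 11011111 → 2-byte char #5 = DF 9E.
Offset 12: leading byte 0xF2 = 11110010 → 4-byte char #6 = F2 AE 80 85.
Offset 16: leading byte 0xE7 = 11100111 → 3-byte char #7 = E7 85 A0.
Leading byte 0xE7 = 11100111 matches 1110xxxx → 3-byte sequence.
Byte 1: 0xE7 = 11100111, payload 0111 (4 bits).
Byte 2: 0x85 = 10000101 (10xxxxxx ✓), payload 000101.
Byte 3: 0xA0 = 10100000 (10xxxxxx ✓), payload 100000.
Concatenate: 0111000101100000 = 0x7160 (16 bits → U+7160).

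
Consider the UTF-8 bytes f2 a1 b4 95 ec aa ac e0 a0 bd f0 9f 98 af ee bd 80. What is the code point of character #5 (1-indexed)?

Offset 0: leading byte 0xF2 = 11110010 → 4-byte char #1 = F2 A1 B4 95.
Offset 4: leading byte 0xEC = 11101100 → 3-byte char #2 = EC AA AC.
Offset 7: leading byte 0xE0 = 11100000 → 3-byte char #3 = E0 A0 BD.
Offset 10: leading byte 0xF0 = 11110000 → 4-byte char #4 = F0 9F 98 AF.
Offset 14: leading byte 0xEE = 11101110 → 3-byte char #5 = EE BD 80.
Leading byte 0xEE = 11101110 matches 1110xxxx → 3-byte sequence.
Byte 1: 0xEE = 11101110, payload 1110 (4 bits).
Byte 2: 0xBD = 10111101 (10xxxxxx ✓), payload 111101.
Byte 3: 0x80 = 10000000 (10xxxxxx ✓), payload 000000.
Concatenate: 1110111101000000 = 0xEF40 (16 bits → U+EF40).

U+EF40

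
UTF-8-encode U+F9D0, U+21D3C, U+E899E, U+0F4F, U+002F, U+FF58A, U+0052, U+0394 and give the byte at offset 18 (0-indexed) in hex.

0x8A

U+F9D0 → 3-byte form EF A7 90 at offsets 0–2.
U+21D3C → 4-byte form F0 A1 B4 BC at offsets 3–6.
U+E899E → 4-byte form F3 A8 A6 9E at offsets 7–10.
U+0F4F → 3-byte form E0 BD 8F at offsets 11–13.
U+002F → 1-byte form 2F at offsets 14–14.
U+FF58A → 4-byte form F3 BF 96 8A at offsets 15–18.
Offset 18 falls in char 6's range; it's byte 4 of F3 BF 96 8A = 0x8A.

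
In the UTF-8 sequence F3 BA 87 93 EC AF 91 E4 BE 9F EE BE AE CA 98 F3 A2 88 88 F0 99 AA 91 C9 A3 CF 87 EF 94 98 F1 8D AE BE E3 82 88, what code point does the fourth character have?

Offset 0: leading byte 0xF3 = 11110011 → 4-byte char #1 = F3 BA 87 93.
Offset 4: leading byte 0xEC = 11101100 → 3-byte char #2 = EC AF 91.
Offset 7: leading byte 0xE4 = 11100100 → 3-byte char #3 = E4 BE 9F.
Offset 10: leading byte 0xEE = 11101110 → 3-byte char #4 = EE BE AE.
Leading byte 0xEE = 11101110 matches 1110xxxx → 3-byte sequence.
Byte 1: 0xEE = 11101110, payload 1110 (4 bits).
Byte 2: 0xBE = 10111110 (10xxxxxx ✓), payload 111110.
Byte 3: 0xAE = 10101110 (10xxxxxx ✓), payload 101110.
Concatenate: 1110111110101110 = 0xEFAE (16 bits → U+EFAE).

U+EFAE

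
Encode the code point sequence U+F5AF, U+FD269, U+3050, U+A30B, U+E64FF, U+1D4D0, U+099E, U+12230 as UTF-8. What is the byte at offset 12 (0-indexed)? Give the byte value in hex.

0x8B

U+F5AF → 3-byte form EF 96 AF at offsets 0–2.
U+FD269 → 4-byte form F3 BD 89 A9 at offsets 3–6.
U+3050 → 3-byte form E3 81 90 at offsets 7–9.
U+A30B → 3-byte form EA 8C 8B at offsets 10–12.
Offset 12 falls in char 4's range; it's byte 3 of EA 8C 8B = 0x8B.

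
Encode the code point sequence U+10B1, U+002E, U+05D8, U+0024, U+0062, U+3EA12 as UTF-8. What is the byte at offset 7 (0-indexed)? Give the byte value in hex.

U+10B1 → 3-byte form E1 82 B1 at offsets 0–2.
U+002E → 1-byte form 2E at offsets 3–3.
U+05D8 → 2-byte form D7 98 at offsets 4–5.
U+0024 → 1-byte form 24 at offsets 6–6.
U+0062 → 1-byte form 62 at offsets 7–7.
Offset 7 falls in char 5's range; it's byte 1 of 62 = 0x62.

0x62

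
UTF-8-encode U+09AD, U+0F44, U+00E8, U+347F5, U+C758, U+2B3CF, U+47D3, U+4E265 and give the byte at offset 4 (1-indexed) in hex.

1-indexed offset 4 is 0-indexed offset 3.
U+09AD → 3-byte form E0 A6 AD at offsets 0–2.
U+0F44 → 3-byte form E0 BD 84 at offsets 3–5.
Offset 3 falls in char 2's range; it's byte 1 of E0 BD 84 = 0xE0.

0xE0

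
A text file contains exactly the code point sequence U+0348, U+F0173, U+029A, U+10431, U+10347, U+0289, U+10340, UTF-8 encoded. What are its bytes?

U+0348: 2-byte form → CD 88.
U+F0173: 4-byte form → F3 B0 85 B3.
U+029A: 2-byte form → CA 9A.
U+10431: 4-byte form → F0 90 90 B1.
U+10347: 4-byte form → F0 90 8D 87.
U+0289: 2-byte form → CA 89.
U+10340: 4-byte form → F0 90 8D 80.
Concatenated (22 bytes): CD 88 F3 B0 85 B3 CA 9A F0 90 90 B1 F0 90 8D 87 CA 89 F0 90 8D 80.

CD 88 F3 B0 85 B3 CA 9A F0 90 90 B1 F0 90 8D 87 CA 89 F0 90 8D 80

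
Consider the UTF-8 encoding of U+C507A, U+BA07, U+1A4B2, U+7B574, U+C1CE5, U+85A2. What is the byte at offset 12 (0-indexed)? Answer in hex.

U+C507A → 4-byte form F3 85 81 BA at offsets 0–3.
U+BA07 → 3-byte form EB A8 87 at offsets 4–6.
U+1A4B2 → 4-byte form F0 9A 92 B2 at offsets 7–10.
U+7B574 → 4-byte form F1 BB 95 B4 at offsets 11–14.
Offset 12 falls in char 4's range; it's byte 2 of F1 BB 95 B4 = 0xBB.

0xBB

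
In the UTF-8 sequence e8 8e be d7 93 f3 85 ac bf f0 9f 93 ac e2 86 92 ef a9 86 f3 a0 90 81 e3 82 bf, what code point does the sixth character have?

Offset 0: leading byte 0xE8 = 11101000 → 3-byte char #1 = E8 8E BE.
Offset 3: leading byte 0xD7 = 11010111 → 2-byte char #2 = D7 93.
Offset 5: leading byte 0xF3 = 11110011 → 4-byte char #3 = F3 85 AC BF.
Offset 9: leading byte 0xF0 = 11110000 → 4-byte char #4 = F0 9F 93 AC.
Offset 13: leading byte 0xE2 = 11100010 → 3-byte char #5 = E2 86 92.
Offset 16: leading byte 0xEF = 11101111 → 3-byte char #6 = EF A9 86.
Leading byte 0xEF = 11101111 matches 1110xxxx → 3-byte sequence.
Byte 1: 0xEF = 11101111, payload 1111 (4 bits).
Byte 2: 0xA9 = 10101001 (10xxxxxx ✓), payload 101001.
Byte 3: 0x86 = 10000110 (10xxxxxx ✓), payload 000110.
Concatenate: 1111101001000110 = 0xFA46 (16 bits → U+FA46).

U+FA46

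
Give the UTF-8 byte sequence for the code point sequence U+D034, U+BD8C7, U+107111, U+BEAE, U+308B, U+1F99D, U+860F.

U+D034: 3-byte form → ED 80 B4.
U+BD8C7: 4-byte form → F2 BD A3 87.
U+107111: 4-byte form → F4 87 84 91.
U+BEAE: 3-byte form → EB BA AE.
U+308B: 3-byte form → E3 82 8B.
U+1F99D: 4-byte form → F0 9F A6 9D.
U+860F: 3-byte form → E8 98 8F.
Concatenated (24 bytes): ED 80 B4 F2 BD A3 87 F4 87 84 91 EB BA AE E3 82 8B F0 9F A6 9D E8 98 8F.

ED 80 B4 F2 BD A3 87 F4 87 84 91 EB BA AE E3 82 8B F0 9F A6 9D E8 98 8F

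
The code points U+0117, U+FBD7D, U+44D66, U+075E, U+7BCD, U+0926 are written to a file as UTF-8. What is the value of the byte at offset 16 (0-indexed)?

U+0117 → 2-byte form C4 97 at offsets 0–1.
U+FBD7D → 4-byte form F3 BB B5 BD at offsets 2–5.
U+44D66 → 4-byte form F1 84 B5 A6 at offsets 6–9.
U+075E → 2-byte form DD 9E at offsets 10–11.
U+7BCD → 3-byte form E7 AF 8D at offsets 12–14.
U+0926 → 3-byte form E0 A4 A6 at offsets 15–17.
Offset 16 falls in char 6's range; it's byte 2 of E0 A4 A6 = 0xA4.

0xA4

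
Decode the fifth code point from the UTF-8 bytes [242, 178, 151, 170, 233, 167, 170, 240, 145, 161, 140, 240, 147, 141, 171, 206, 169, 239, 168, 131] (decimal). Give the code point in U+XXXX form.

U+03A9

Offset 0: leading byte 0xF2 = 11110010 → 4-byte char #1 = F2 B2 97 AA.
Offset 4: leading byte 0xE9 = 11101001 → 3-byte char #2 = E9 A7 AA.
Offset 7: leading byte 0xF0 = 11110000 → 4-byte char #3 = F0 91 A1 8C.
Offset 11: leading byte 0xF0 = 11110000 → 4-byte char #4 = F0 93 8D AB.
Offset 15: leading byte 0xCE = 11001110 → 2-byte char #5 = CE A9.
Leading byte 0xCE = 11001110 matches 110xxxxx → 2-byte sequence.
Byte 1: 0xCE = 11001110, payload 01110 (5 bits).
Byte 2: 0xA9 = 10101001 (10xxxxxx ✓), payload 101001.
Concatenate: 01110101001 = 0x3A9 (11 bits → U+03A9).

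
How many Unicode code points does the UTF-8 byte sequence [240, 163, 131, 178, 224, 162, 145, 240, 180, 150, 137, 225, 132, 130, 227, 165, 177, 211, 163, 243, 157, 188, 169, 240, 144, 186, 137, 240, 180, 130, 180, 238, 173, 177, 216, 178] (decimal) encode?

11

Byte at offset 0: 0xF0 = 11110000 → 4-byte char (#1). Advance 4.
Byte at offset 4: 0xE0 = 11100000 → 3-byte char (#2). Advance 3.
Byte at offset 7: 0xF0 = 11110000 → 4-byte char (#3). Advance 4.
Byte at offset 11: 0xE1 = 11100001 → 3-byte char (#4). Advance 3.
Byte at offset 14: 0xE3 = 11100011 → 3-byte char (#5). Advance 3.
Byte at offset 17: 0xD3 = 11010011 → 2-byte char (#6). Advance 2.
Byte at offset 19: 0xF3 = 11110011 → 4-byte char (#7). Advance 4.
Byte at offset 23: 0xF0 = 11110000 → 4-byte char (#8). Advance 4.
Byte at offset 27: 0xF0 = 11110000 → 4-byte char (#9). Advance 4.
Byte at offset 31: 0xEE = 11101110 → 3-byte char (#10). Advance 3.
Byte at offset 34: 0xD8 = 11011000 → 2-byte char (#11). Advance 2.
Reached end at offset 36 after 11 code points.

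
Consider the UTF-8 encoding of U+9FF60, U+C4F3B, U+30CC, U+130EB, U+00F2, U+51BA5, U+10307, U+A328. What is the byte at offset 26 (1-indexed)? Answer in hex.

1-indexed offset 26 is 0-indexed offset 25.
U+9FF60 → 4-byte form F2 9F BD A0 at offsets 0–3.
U+C4F3B → 4-byte form F3 84 BC BB at offsets 4–7.
U+30CC → 3-byte form E3 83 8C at offsets 8–10.
U+130EB → 4-byte form F0 93 83 AB at offsets 11–14.
U+00F2 → 2-byte form C3 B2 at offsets 15–16.
U+51BA5 → 4-byte form F1 91 AE A5 at offsets 17–20.
U+10307 → 4-byte form F0 90 8C 87 at offsets 21–24.
U+A328 → 3-byte form EA 8C A8 at offsets 25–27.
Offset 25 falls in char 8's range; it's byte 1 of EA 8C A8 = 0xEA.

0xEA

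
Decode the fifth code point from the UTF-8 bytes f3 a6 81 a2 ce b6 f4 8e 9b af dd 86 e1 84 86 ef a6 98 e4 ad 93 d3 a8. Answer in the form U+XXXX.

Offset 0: leading byte 0xF3 = 11110011 → 4-byte char #1 = F3 A6 81 A2.
Offset 4: leading byte 0xCE = 11001110 → 2-byte char #2 = CE B6.
Offset 6: leading byte 0xF4 = 11110100 → 4-byte char #3 = F4 8E 9B AF.
Offset 10: leading byte 0xDD = 11011101 → 2-byte char #4 = DD 86.
Offset 12: leading byte 0xE1 = 11100001 → 3-byte char #5 = E1 84 86.
Leading byte 0xE1 = 11100001 matches 1110xxxx → 3-byte sequence.
Byte 1: 0xE1 = 11100001, payload 0001 (4 bits).
Byte 2: 0x84 = 10000100 (10xxxxxx ✓), payload 000100.
Byte 3: 0x86 = 10000110 (10xxxxxx ✓), payload 000110.
Concatenate: 0001000100000110 = 0x1106 (16 bits → U+1106).

U+1106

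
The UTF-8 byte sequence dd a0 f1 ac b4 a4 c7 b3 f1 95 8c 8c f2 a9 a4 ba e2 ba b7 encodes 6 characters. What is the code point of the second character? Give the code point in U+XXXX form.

Offset 0: leading byte 0xDD = 11011101 → 2-byte char #1 = DD A0.
Offset 2: leading byte 0xF1 = 11110001 → 4-byte char #2 = F1 AC B4 A4.
Leading byte 0xF1 = 11110001 matches 11110xxx → 4-byte sequence.
Byte 1: 0xF1 = 11110001, payload 001 (3 bits).
Byte 2: 0xAC = 10101100 (10xxxxxx ✓), payload 101100.
Byte 3: 0xB4 = 10110100 (10xxxxxx ✓), payload 110100.
Byte 4: 0xA4 = 10100100 (10xxxxxx ✓), payload 100100.
Concatenate: 001101100110100100100 = 0x6CD24 (21 bits → U+6CD24).

U+6CD24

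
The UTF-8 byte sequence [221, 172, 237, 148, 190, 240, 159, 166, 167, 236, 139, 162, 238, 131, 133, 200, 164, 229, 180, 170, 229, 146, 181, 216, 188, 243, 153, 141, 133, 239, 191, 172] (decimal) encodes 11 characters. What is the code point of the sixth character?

U+0224

Offset 0: leading byte 0xDD = 11011101 → 2-byte char #1 = DD AC.
Offset 2: leading byte 0xED = 11101101 → 3-byte char #2 = ED 94 BE.
Offset 5: leading byte 0xF0 = 11110000 → 4-byte char #3 = F0 9F A6 A7.
Offset 9: leading byte 0xEC = 11101100 → 3-byte char #4 = EC 8B A2.
Offset 12: leading byte 0xEE = 11101110 → 3-byte char #5 = EE 83 85.
Offset 15: leading byte 0xC8 = 11001000 → 2-byte char #6 = C8 A4.
Leading byte 0xC8 = 11001000 matches 110xxxxx → 2-byte sequence.
Byte 1: 0xC8 = 11001000, payload 01000 (5 bits).
Byte 2: 0xA4 = 10100100 (10xxxxxx ✓), payload 100100.
Concatenate: 01000100100 = 0x224 (11 bits → U+0224).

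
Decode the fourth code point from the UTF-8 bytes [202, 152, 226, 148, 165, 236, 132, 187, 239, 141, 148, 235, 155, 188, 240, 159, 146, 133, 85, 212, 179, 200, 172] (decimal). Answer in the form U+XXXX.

U+F354

Offset 0: leading byte 0xCA = 11001010 → 2-byte char #1 = CA 98.
Offset 2: leading byte 0xE2 = 11100010 → 3-byte char #2 = E2 94 A5.
Offset 5: leading byte 0xEC = 11101100 → 3-byte char #3 = EC 84 BB.
Offset 8: leading byte 0xEF = 11101111 → 3-byte char #4 = EF 8D 94.
Leading byte 0xEF = 11101111 matches 1110xxxx → 3-byte sequence.
Byte 1: 0xEF = 11101111, payload 1111 (4 bits).
Byte 2: 0x8D = 10001101 (10xxxxxx ✓), payload 001101.
Byte 3: 0x94 = 10010100 (10xxxxxx ✓), payload 010100.
Concatenate: 1111001101010100 = 0xF354 (16 bits → U+F354).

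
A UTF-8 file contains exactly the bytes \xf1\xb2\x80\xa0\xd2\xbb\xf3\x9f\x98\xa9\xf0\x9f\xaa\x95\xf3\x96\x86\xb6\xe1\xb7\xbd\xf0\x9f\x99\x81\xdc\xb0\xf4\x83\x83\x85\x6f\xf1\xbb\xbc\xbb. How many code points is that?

Byte at offset 0: 0xF1 = 11110001 → 4-byte char (#1). Advance 4.
Byte at offset 4: 0xD2 = 11010010 → 2-byte char (#2). Advance 2.
Byte at offset 6: 0xF3 = 11110011 → 4-byte char (#3). Advance 4.
Byte at offset 10: 0xF0 = 11110000 → 4-byte char (#4). Advance 4.
Byte at offset 14: 0xF3 = 11110011 → 4-byte char (#5). Advance 4.
Byte at offset 18: 0xE1 = 11100001 → 3-byte char (#6). Advance 3.
Byte at offset 21: 0xF0 = 11110000 → 4-byte char (#7). Advance 4.
Byte at offset 25: 0xDC = 11011100 → 2-byte char (#8). Advance 2.
Byte at offset 27: 0xF4 = 11110100 → 4-byte char (#9). Advance 4.
Byte at offset 31: 0x6F = 01101111 → 1-byte char (#10). Advance 1.
Byte at offset 32: 0xF1 = 11110001 → 4-byte char (#11). Advance 4.
Reached end at offset 36 after 11 code points.

11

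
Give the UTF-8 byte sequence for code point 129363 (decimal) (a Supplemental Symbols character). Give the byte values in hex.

U+1F953 = 0x1F953 = 129363 decimal. In range U+10000–U+10FFFF → 4-byte form: 11110xxx 10xxxxxx 10xxxxxx 10xxxxxx.
Binary (21 bits): 000011111100101010011.
Split 3+6+6+6: 000 | 011111 | 100101 | 010011.
Byte 1: 11110000 = 0xF0.
Byte 2: 10011111 = 0x9F.
Byte 3: 10100101 = 0xA5.
Byte 4: 10010011 = 0x93.

F0 9F A5 93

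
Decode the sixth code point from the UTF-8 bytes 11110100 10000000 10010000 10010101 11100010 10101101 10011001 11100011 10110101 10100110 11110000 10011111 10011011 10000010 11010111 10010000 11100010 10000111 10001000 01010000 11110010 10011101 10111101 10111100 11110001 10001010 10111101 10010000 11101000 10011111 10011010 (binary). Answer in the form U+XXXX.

U+21C8

Offset 0: leading byte 0xF4 = 11110100 → 4-byte char #1 = F4 80 90 95.
Offset 4: leading byte 0xE2 = 11100010 → 3-byte char #2 = E2 AD 99.
Offset 7: leading byte 0xE3 = 11100011 → 3-byte char #3 = E3 B5 A6.
Offset 10: leading byte 0xF0 = 11110000 → 4-byte char #4 = F0 9F 9B 82.
Offset 14: leading byte 0xD7 = 11010111 → 2-byte char #5 = D7 90.
Offset 16: leading byte 0xE2 = 11100010 → 3-byte char #6 = E2 87 88.
Leading byte 0xE2 = 11100010 matches 1110xxxx → 3-byte sequence.
Byte 1: 0xE2 = 11100010, payload 0010 (4 bits).
Byte 2: 0x87 = 10000111 (10xxxxxx ✓), payload 000111.
Byte 3: 0x88 = 10001000 (10xxxxxx ✓), payload 001000.
Concatenate: 0010000111001000 = 0x21C8 (16 bits → U+21C8).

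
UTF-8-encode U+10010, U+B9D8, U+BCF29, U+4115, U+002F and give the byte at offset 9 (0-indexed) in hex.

U+10010 → 4-byte form F0 90 80 90 at offsets 0–3.
U+B9D8 → 3-byte form EB A7 98 at offsets 4–6.
U+BCF29 → 4-byte form F2 BC BC A9 at offsets 7–10.
Offset 9 falls in char 3's range; it's byte 3 of F2 BC BC A9 = 0xBC.

0xBC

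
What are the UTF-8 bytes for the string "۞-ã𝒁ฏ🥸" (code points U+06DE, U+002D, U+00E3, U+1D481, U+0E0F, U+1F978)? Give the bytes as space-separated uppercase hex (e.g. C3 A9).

DB 9E 2D C3 A3 F0 9D 92 81 E0 B8 8F F0 9F A5 B8

U+06DE: 2-byte form → DB 9E.
U+002D: 1-byte form → 2D.
U+00E3: 2-byte form → C3 A3.
U+1D481: 4-byte form → F0 9D 92 81.
U+0E0F: 3-byte form → E0 B8 8F.
U+1F978: 4-byte form → F0 9F A5 B8.
Concatenated (16 bytes): DB 9E 2D C3 A3 F0 9D 92 81 E0 B8 8F F0 9F A5 B8.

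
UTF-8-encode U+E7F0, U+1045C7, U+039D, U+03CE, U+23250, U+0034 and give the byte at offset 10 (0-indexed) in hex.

U+E7F0 → 3-byte form EE 9F B0 at offsets 0–2.
U+1045C7 → 4-byte form F4 84 97 87 at offsets 3–6.
U+039D → 2-byte form CE 9D at offsets 7–8.
U+03CE → 2-byte form CF 8E at offsets 9–10.
Offset 10 falls in char 4's range; it's byte 2 of CF 8E = 0x8E.

0x8E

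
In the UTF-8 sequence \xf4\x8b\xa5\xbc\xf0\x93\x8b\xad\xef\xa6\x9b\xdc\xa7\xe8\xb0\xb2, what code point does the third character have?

Offset 0: leading byte 0xF4 = 11110100 → 4-byte char #1 = F4 8B A5 BC.
Offset 4: leading byte 0xF0 = 11110000 → 4-byte char #2 = F0 93 8B AD.
Offset 8: leading byte 0xEF = 11101111 → 3-byte char #3 = EF A6 9B.
Leading byte 0xEF = 11101111 matches 1110xxxx → 3-byte sequence.
Byte 1: 0xEF = 11101111, payload 1111 (4 bits).
Byte 2: 0xA6 = 10100110 (10xxxxxx ✓), payload 100110.
Byte 3: 0x9B = 10011011 (10xxxxxx ✓), payload 011011.
Concatenate: 1111100110011011 = 0xF99B (16 bits → U+F99B).

U+F99B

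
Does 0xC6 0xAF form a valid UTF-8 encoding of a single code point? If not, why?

Leading byte 0xC6 = 11000110 → 2-byte form.
Continuation bytes 0xAF=10101111 all match 10xxxxxx.
Decoded value 0x1AF is ≥ 0x80 (shortest form) and not a surrogate.

valid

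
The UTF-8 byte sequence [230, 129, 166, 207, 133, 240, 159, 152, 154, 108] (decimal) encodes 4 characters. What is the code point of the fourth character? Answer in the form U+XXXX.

U+006C

Offset 0: leading byte 0xE6 = 11100110 → 3-byte char #1 = E6 81 A6.
Offset 3: leading byte 0xCF = 11001111 → 2-byte char #2 = CF 85.
Offset 5: leading byte 0xF0 = 11110000 → 4-byte char #3 = F0 9F 98 9A.
Offset 9: leading byte 0x6C = 01101100 → 1-byte char #4 = 6C.
Leading byte 0x6C = 01101100 matches 0xxxxxxx → 1-byte sequence.
Byte 1: 0x6C = 01101100, payload 1101100 (7 bits).
Concatenate: 1101100 = 0x6C (7 bits → U+006C).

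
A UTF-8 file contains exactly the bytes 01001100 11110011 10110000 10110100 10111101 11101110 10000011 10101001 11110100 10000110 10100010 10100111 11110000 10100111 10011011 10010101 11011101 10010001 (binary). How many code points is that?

6

Byte at offset 0: 0x4C = 01001100 → 1-byte char (#1). Advance 1.
Byte at offset 1: 0xF3 = 11110011 → 4-byte char (#2). Advance 4.
Byte at offset 5: 0xEE = 11101110 → 3-byte char (#3). Advance 3.
Byte at offset 8: 0xF4 = 11110100 → 4-byte char (#4). Advance 4.
Byte at offset 12: 0xF0 = 11110000 → 4-byte char (#5). Advance 4.
Byte at offset 16: 0xDD = 11011101 → 2-byte char (#6). Advance 2.
Reached end at offset 18 after 6 code points.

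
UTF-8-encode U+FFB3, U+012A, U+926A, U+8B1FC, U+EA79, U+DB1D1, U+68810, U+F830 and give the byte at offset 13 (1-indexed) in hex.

1-indexed offset 13 is 0-indexed offset 12.
U+FFB3 → 3-byte form EF BE B3 at offsets 0–2.
U+012A → 2-byte form C4 AA at offsets 3–4.
U+926A → 3-byte form E9 89 AA at offsets 5–7.
U+8B1FC → 4-byte form F2 8B 87 BC at offsets 8–11.
U+EA79 → 3-byte form EE A9 B9 at offsets 12–14.
Offset 12 falls in char 5's range; it's byte 1 of EE A9 B9 = 0xEE.

0xEE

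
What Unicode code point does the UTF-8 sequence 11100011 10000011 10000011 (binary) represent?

U+30C3

Leading byte 0xE3 = 11100011 matches 1110xxxx → 3-byte sequence.
Byte 1: 0xE3 = 11100011, payload 0011 (4 bits).
Byte 2: 0x83 = 10000011 (10xxxxxx ✓), payload 000011.
Byte 3: 0x83 = 10000011 (10xxxxxx ✓), payload 000011.
Concatenate: 0011000011000011 = 0x30C3 (16 bits → U+30C3).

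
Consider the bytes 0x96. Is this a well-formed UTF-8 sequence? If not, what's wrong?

Byte 0x96 = 10010110 has the form 10xxxxxx — a continuation byte — but there is no preceding leading byte.

invalid (continuation byte with no leading byte)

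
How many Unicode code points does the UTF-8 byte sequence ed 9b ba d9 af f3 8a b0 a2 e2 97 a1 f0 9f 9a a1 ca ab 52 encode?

7

Byte at offset 0: 0xED = 11101101 → 3-byte char (#1). Advance 3.
Byte at offset 3: 0xD9 = 11011001 → 2-byte char (#2). Advance 2.
Byte at offset 5: 0xF3 = 11110011 → 4-byte char (#3). Advance 4.
Byte at offset 9: 0xE2 = 11100010 → 3-byte char (#4). Advance 3.
Byte at offset 12: 0xF0 = 11110000 → 4-byte char (#5). Advance 4.
Byte at offset 16: 0xCA = 11001010 → 2-byte char (#6). Advance 2.
Byte at offset 18: 0x52 = 01010010 → 1-byte char (#7). Advance 1.
Reached end at offset 19 after 7 code points.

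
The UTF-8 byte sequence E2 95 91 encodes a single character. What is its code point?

Leading byte 0xE2 = 11100010 matches 1110xxxx → 3-byte sequence.
Byte 1: 0xE2 = 11100010, payload 0010 (4 bits).
Byte 2: 0x95 = 10010101 (10xxxxxx ✓), payload 010101.
Byte 3: 0x91 = 10010001 (10xxxxxx ✓), payload 010001.
Concatenate: 0010010101010001 = 0x2551 (16 bits → U+2551).

U+2551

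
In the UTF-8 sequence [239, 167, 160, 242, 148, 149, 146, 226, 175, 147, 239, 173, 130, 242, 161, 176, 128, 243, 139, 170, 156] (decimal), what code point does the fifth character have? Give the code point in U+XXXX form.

Offset 0: leading byte 0xEF = 11101111 → 3-byte char #1 = EF A7 A0.
Offset 3: leading byte 0xF2 = 11110010 → 4-byte char #2 = F2 94 95 92.
Offset 7: leading byte 0xE2 = 11100010 → 3-byte char #3 = E2 AF 93.
Offset 10: leading byte 0xEF = 11101111 → 3-byte char #4 = EF AD 82.
Offset 13: leading byte 0xF2 = 11110010 → 4-byte char #5 = F2 A1 B0 80.
Leading byte 0xF2 = 11110010 matches 11110xxx → 4-byte sequence.
Byte 1: 0xF2 = 11110010, payload 010 (3 bits).
Byte 2: 0xA1 = 10100001 (10xxxxxx ✓), payload 100001.
Byte 3: 0xB0 = 10110000 (10xxxxxx ✓), payload 110000.
Byte 4: 0x80 = 10000000 (10xxxxxx ✓), payload 000000.
Concatenate: 010100001110000000000 = 0xA1C00 (21 bits → U+A1C00).

U+A1C00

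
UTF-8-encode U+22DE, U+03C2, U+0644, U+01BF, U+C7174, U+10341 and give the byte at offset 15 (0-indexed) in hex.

0x8D

U+22DE → 3-byte form E2 8B 9E at offsets 0–2.
U+03C2 → 2-byte form CF 82 at offsets 3–4.
U+0644 → 2-byte form D9 84 at offsets 5–6.
U+01BF → 2-byte form C6 BF at offsets 7–8.
U+C7174 → 4-byte form F3 87 85 B4 at offsets 9–12.
U+10341 → 4-byte form F0 90 8D 81 at offsets 13–16.
Offset 15 falls in char 6's range; it's byte 3 of F0 90 8D 81 = 0x8D.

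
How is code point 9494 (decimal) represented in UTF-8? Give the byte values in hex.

E2 94 96

U+2516 = 0x2516 = 9494 decimal. In range U+0800–U+FFFF → 3-byte form: 1110xxxx 10xxxxxx 10xxxxxx.
Binary (16 bits): 0010010100010110.
Split 4+6+6: 0010 | 010100 | 010110.
Byte 1: 11100010 = 0xE2.
Byte 2: 10010100 = 0x94.
Byte 3: 10010110 = 0x96.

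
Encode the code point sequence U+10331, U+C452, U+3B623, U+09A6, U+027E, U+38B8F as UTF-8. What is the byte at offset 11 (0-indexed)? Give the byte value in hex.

0xE0

U+10331 → 4-byte form F0 90 8C B1 at offsets 0–3.
U+C452 → 3-byte form EC 91 92 at offsets 4–6.
U+3B623 → 4-byte form F0 BB 98 A3 at offsets 7–10.
U+09A6 → 3-byte form E0 A6 A6 at offsets 11–13.
Offset 11 falls in char 4's range; it's byte 1 of E0 A6 A6 = 0xE0.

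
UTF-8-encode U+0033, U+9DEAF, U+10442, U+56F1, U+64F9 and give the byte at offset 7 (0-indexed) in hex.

0x91

U+0033 → 1-byte form 33 at offsets 0–0.
U+9DEAF → 4-byte form F2 9D BA AF at offsets 1–4.
U+10442 → 4-byte form F0 90 91 82 at offsets 5–8.
Offset 7 falls in char 3's range; it's byte 3 of F0 90 91 82 = 0x91.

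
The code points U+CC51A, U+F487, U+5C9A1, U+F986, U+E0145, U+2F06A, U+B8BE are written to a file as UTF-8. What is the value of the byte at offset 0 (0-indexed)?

U+CC51A → 4-byte form F3 8C 94 9A at offsets 0–3.
Offset 0 falls in char 1's range; it's byte 1 of F3 8C 94 9A = 0xF3.

0xF3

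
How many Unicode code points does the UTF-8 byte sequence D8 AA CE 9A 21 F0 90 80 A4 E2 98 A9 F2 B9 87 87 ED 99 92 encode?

Byte at offset 0: 0xD8 = 11011000 → 2-byte char (#1). Advance 2.
Byte at offset 2: 0xCE = 11001110 → 2-byte char (#2). Advance 2.
Byte at offset 4: 0x21 = 00100001 → 1-byte char (#3). Advance 1.
Byte at offset 5: 0xF0 = 11110000 → 4-byte char (#4). Advance 4.
Byte at offset 9: 0xE2 = 11100010 → 3-byte char (#5). Advance 3.
Byte at offset 12: 0xF2 = 11110010 → 4-byte char (#6). Advance 4.
Byte at offset 16: 0xED = 11101101 → 3-byte char (#7). Advance 3.
Reached end at offset 19 after 7 code points.

7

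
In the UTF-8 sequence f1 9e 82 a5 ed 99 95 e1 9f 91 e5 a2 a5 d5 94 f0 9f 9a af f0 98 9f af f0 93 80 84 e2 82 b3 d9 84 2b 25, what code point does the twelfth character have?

Offset 0: leading byte 0xF1 = 11110001 → 4-byte char #1 = F1 9E 82 A5.
Offset 4: leading byte 0xED = 11101101 → 3-byte char #2 = ED 99 95.
Offset 7: leading byte 0xE1 = 11100001 → 3-byte char #3 = E1 9F 91.
Offset 10: leading byte 0xE5 = 11100101 → 3-byte char #4 = E5 A2 A5.
Offset 13: leading byte 0xD5 = 11010101 → 2-byte char #5 = D5 94.
Offset 15: leading byte 0xF0 = 11110000 → 4-byte char #6 = F0 9F 9A AF.
Offset 19: leading byte 0xF0 = 11110000 → 4-byte char #7 = F0 98 9F AF.
Offset 23: leading byte 0xF0 = 11110000 → 4-byte char #8 = F0 93 80 84.
Offset 27: leading byte 0xE2 = 11100010 → 3-byte char #9 = E2 82 B3.
Offset 30: leading byte 0xD9 = 11011001 → 2-byte char #10 = D9 84.
Offset 32: leading byte 0x2B = 00101011 → 1-byte char #11 = 2B.
Offset 33: leading byte 0x25 = 00100101 → 1-byte char #12 = 25.
Leading byte 0x25 = 00100101 matches 0xxxxxxx → 1-byte sequence.
Byte 1: 0x25 = 00100101, payload 0100101 (7 bits).
Concatenate: 0100101 = 0x25 (7 bits → U+0025).

U+0025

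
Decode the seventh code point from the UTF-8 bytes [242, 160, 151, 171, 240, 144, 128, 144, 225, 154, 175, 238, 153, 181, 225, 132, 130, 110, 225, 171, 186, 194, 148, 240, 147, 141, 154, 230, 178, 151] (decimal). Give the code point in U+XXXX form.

U+1AFA

Offset 0: leading byte 0xF2 = 11110010 → 4-byte char #1 = F2 A0 97 AB.
Offset 4: leading byte 0xF0 = 11110000 → 4-byte char #2 = F0 90 80 90.
Offset 8: leading byte 0xE1 = 11100001 → 3-byte char #3 = E1 9A AF.
Offset 11: leading byte 0xEE = 11101110 → 3-byte char #4 = EE 99 B5.
Offset 14: leading byte 0xE1 = 11100001 → 3-byte char #5 = E1 84 82.
Offset 17: leading byte 0x6E = 01101110 → 1-byte char #6 = 6E.
Offset 18: leading byte 0xE1 = 11100001 → 3-byte char #7 = E1 AB BA.
Leading byte 0xE1 = 11100001 matches 1110xxxx → 3-byte sequence.
Byte 1: 0xE1 = 11100001, payload 0001 (4 bits).
Byte 2: 0xAB = 10101011 (10xxxxxx ✓), payload 101011.
Byte 3: 0xBA = 10111010 (10xxxxxx ✓), payload 111010.
Concatenate: 0001101011111010 = 0x1AFA (16 bits → U+1AFA).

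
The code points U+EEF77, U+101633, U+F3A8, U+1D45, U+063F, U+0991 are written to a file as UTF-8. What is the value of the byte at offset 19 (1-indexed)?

1-indexed offset 19 is 0-indexed offset 18.
U+EEF77 → 4-byte form F3 AE BD B7 at offsets 0–3.
U+101633 → 4-byte form F4 81 98 B3 at offsets 4–7.
U+F3A8 → 3-byte form EF 8E A8 at offsets 8–10.
U+1D45 → 3-byte form E1 B5 85 at offsets 11–13.
U+063F → 2-byte form D8 BF at offsets 14–15.
U+0991 → 3-byte form E0 A6 91 at offsets 16–18.
Offset 18 falls in char 6's range; it's byte 3 of E0 A6 91 = 0x91.

0x91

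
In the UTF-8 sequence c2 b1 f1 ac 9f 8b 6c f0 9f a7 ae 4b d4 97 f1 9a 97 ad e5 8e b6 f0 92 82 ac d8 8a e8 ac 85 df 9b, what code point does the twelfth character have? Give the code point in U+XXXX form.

Offset 0: leading byte 0xC2 = 11000010 → 2-byte char #1 = C2 B1.
Offset 2: leading byte 0xF1 = 11110001 → 4-byte char #2 = F1 AC 9F 8B.
Offset 6: leading byte 0x6C = 01101100 → 1-byte char #3 = 6C.
Offset 7: leading byte 0xF0 = 11110000 → 4-byte char #4 = F0 9F A7 AE.
Offset 11: leading byte 0x4B = 01001011 → 1-byte char #5 = 4B.
Offset 12: leading byte 0xD4 = 11010100 → 2-byte char #6 = D4 97.
Offset 14: leading byte 0xF1 = 11110001 → 4-byte char #7 = F1 9A 97 AD.
Offset 18: leading byte 0xE5 = 11100101 → 3-byte char #8 = E5 8E B6.
Offset 21: leading byte 0xF0 = 11110000 → 4-byte char #9 = F0 92 82 AC.
Offset 25: leading byte 0xD8 = 11011000 → 2-byte char #10 = D8 8A.
Offset 27: leading byte 0xE8 = 11101000 → 3-byte char #11 = E8 AC 85.
Offset 30: leading byte 0xDF = 11011111 → 2-byte char #12 = DF 9B.
Leading byte 0xDF = 11011111 matches 110xxxxx → 2-byte sequence.
Byte 1: 0xDF = 11011111, payload 11111 (5 bits).
Byte 2: 0x9B = 10011011 (10xxxxxx ✓), payload 011011.
Concatenate: 11111011011 = 0x7DB (11 bits → U+07DB).

U+07DB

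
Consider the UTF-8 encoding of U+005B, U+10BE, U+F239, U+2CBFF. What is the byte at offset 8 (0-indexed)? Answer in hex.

0xAC

U+005B → 1-byte form 5B at offsets 0–0.
U+10BE → 3-byte form E1 82 BE at offsets 1–3.
U+F239 → 3-byte form EF 88 B9 at offsets 4–6.
U+2CBFF → 4-byte form F0 AC AF BF at offsets 7–10.
Offset 8 falls in char 4's range; it's byte 2 of F0 AC AF BF = 0xAC.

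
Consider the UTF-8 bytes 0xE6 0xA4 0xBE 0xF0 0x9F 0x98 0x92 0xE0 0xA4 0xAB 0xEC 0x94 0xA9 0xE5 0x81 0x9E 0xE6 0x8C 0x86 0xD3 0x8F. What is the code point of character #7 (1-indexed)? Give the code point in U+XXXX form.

U+04CF

Offset 0: leading byte 0xE6 = 11100110 → 3-byte char #1 = E6 A4 BE.
Offset 3: leading byte 0xF0 = 11110000 → 4-byte char #2 = F0 9F 98 92.
Offset 7: leading byte 0xE0 = 11100000 → 3-byte char #3 = E0 A4 AB.
Offset 10: leading byte 0xEC = 11101100 → 3-byte char #4 = EC 94 A9.
Offset 13: leading byte 0xE5 = 11100101 → 3-byte char #5 = E5 81 9E.
Offset 16: leading byte 0xE6 = 11100110 → 3-byte char #6 = E6 8C 86.
Offset 19: leading byte 0xD3 = 11010011 → 2-byte char #7 = D3 8F.
Leading byte 0xD3 = 11010011 matches 110xxxxx → 2-byte sequence.
Byte 1: 0xD3 = 11010011, payload 10011 (5 bits).
Byte 2: 0x8F = 10001111 (10xxxxxx ✓), payload 001111.
Concatenate: 10011001111 = 0x4CF (11 bits → U+04CF).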